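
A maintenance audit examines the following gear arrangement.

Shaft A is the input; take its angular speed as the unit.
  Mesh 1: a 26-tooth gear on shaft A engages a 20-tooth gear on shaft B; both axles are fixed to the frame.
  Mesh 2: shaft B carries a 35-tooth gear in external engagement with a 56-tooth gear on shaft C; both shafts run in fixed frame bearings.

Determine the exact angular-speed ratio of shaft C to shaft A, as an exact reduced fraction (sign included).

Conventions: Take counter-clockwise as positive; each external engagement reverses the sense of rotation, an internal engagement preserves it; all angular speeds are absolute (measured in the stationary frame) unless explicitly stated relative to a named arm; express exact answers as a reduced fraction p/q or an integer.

13/16

class = fixed-axis compound train [2 meshes; 2 ratios multiply, 2 sense flips]
mesh 1 [26T→20T]: running ratio 13/10, sense −
mesh 2 [35T→56T]: running ratio 13/16, sense +
ω_out/ω_in = 13/16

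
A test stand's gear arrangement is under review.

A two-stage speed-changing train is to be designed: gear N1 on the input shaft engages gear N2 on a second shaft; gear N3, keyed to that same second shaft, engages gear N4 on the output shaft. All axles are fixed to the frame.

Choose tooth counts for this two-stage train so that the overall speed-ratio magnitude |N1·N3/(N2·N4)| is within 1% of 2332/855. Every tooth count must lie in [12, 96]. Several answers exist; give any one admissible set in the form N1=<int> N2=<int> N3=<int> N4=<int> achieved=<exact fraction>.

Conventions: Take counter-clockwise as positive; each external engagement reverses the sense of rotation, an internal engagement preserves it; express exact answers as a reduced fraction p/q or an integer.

class = fixed-axis compound train [2-stage, 2332/855 wanted]
target = 2332/855 in lowest terms: an exact hit needs N1·N3 = k·2332 and N2·N4 = k·855 for one integer k, every count in [12, 96]; additionally prefer no 1:1 stage (N1 ≠ N2, N3 ≠ N4)
k = 1: N1·N3 = 2332 = 44·53, N2·N4 = 855 = 15·57
achieved = 44·53/(15·57) = 2332/855; |achieved − target| = 0 ≤ 583/21375 ✓

N1=44 N2=15 N3=53 N4=57 achieved=2332/855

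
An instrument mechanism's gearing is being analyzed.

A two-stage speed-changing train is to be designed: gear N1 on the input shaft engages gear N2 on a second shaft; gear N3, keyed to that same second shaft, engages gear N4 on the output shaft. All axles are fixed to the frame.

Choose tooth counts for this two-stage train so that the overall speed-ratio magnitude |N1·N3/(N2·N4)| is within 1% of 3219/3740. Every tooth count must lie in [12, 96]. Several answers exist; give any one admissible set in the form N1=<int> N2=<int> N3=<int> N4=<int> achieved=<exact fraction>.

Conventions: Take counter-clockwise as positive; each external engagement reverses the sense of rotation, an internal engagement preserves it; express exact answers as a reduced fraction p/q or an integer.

topology: fixed-axis compound train — 2 stages, target 3219/3740
target = 3219/3740 in lowest terms: an exact hit needs N1·N3 = k·3219 and N2·N4 = k·3740 for one integer k, every count in [12, 96]; additionally prefer no 1:1 stage (N1 ≠ N2, N3 ≠ N4)
k = 1: N1·N3 = 3219 = 37·87, N2·N4 = 3740 = 44·85
achieved = 37·87/(44·85) = 3219/3740; |achieved − target| = 0 ≤ 3219/374000 ✓

N1=37 N2=44 N3=87 N4=85 achieved=3219/3740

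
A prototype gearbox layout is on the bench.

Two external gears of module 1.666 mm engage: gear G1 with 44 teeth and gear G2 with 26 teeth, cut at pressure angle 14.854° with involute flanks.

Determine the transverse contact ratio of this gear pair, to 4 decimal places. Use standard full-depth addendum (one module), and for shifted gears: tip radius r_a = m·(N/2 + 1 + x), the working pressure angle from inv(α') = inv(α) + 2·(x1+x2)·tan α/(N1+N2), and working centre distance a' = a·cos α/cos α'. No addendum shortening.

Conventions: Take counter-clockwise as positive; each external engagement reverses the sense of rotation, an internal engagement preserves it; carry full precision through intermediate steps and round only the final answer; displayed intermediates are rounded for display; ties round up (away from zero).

single-mesh involute tooth geometry (44T engaging 26T at module 1.666)
base radii: r_b1 = 35.427171, r_b2 = 20.934237
tip radii: r_a1 = 38.318000, r_a2 = 23.324000
no profile shift: α' = α, a' = a
action lengths: √(r_a1²−r_b1²) = 14.600845, √(r_a2²−r_b2²) = 10.284293
base pitch p_b = π·m·cos α = 5.058988
CR = (14.600845 + 10.284293 − 58.310000·sin 14.85400°)/5.058988 = 1.964221
contact ratio ≈ 1.9642

1.9642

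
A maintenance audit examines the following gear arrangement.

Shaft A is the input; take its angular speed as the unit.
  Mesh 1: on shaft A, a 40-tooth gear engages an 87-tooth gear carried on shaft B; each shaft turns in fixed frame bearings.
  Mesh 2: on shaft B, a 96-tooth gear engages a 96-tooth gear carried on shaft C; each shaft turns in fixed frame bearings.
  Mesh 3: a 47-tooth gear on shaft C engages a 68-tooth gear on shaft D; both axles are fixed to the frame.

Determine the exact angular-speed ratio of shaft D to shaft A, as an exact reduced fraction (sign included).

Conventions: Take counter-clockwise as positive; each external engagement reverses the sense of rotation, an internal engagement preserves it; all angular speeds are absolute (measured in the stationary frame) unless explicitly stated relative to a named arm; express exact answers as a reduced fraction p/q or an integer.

class = fixed-axis compound train [3 meshes; 3 ratios multiply, 3 sense flips]
mesh 1 [40T→87T]: running ratio 40/87, sense −
mesh 2 [96T→96T]: running ratio 40/87, sense +
mesh 3 [47T→68T]: running ratio 470/1479, sense −
ω_out/ω_in = -470/1479

-470/1479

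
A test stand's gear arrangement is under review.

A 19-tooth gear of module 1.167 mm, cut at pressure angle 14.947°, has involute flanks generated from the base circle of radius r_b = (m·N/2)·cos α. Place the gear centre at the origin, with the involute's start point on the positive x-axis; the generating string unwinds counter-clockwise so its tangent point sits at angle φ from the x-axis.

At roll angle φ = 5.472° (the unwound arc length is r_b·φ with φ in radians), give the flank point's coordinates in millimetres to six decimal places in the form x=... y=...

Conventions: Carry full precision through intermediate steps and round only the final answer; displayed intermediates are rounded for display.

x=10.760125 y=0.003107

class = single-mesh tooth geometry [base-circle involute, m = 1.167, 19T]
pitch radius r_p = m·N/2 = 1.167·19/2 = 11.086500
base radius r_b = r_p·cos α = 11.086500·cos 14.947° = 10.711386
roll angle φ = 5.472° = 0.09550442 rad
x = r_b·(cos φ + φ·sin φ) = 10.760125
y = r_b·(sin φ − φ·cos φ) = 0.003107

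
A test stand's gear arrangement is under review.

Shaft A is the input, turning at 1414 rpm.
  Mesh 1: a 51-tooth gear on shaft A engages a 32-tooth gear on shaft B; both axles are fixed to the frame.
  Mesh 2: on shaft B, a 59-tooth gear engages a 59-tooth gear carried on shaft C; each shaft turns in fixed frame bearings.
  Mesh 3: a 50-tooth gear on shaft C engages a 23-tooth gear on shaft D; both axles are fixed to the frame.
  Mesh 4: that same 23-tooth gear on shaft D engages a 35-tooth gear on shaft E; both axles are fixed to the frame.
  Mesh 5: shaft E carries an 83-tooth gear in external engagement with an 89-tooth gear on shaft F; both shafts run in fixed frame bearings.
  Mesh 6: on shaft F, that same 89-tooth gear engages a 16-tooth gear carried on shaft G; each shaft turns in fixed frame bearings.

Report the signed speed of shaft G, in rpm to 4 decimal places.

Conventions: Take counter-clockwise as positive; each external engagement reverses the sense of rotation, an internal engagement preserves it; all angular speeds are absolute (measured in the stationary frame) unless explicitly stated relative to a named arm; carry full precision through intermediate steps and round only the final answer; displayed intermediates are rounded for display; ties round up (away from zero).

6-mesh fixed-axis compound train (all bearings frame-fixed)
mesh 1 [51T→32T]: ω = 1414.0000×51/32 = 2253.5625 rpm, sense flips to −
mesh 2 [59T→59T]: ω = 2253.5625×59/59 = 2253.5625 rpm, sense flips to +
mesh 3 [50T→23T]: ω = 2253.5625×50/23 = 4899.0489 rpm, sense flips to −
mesh 4 [23T→35T]: ω = 4899.0489×23/35 = 3219.3750 rpm, sense flips to +
mesh 5 [83T→89T]: ω = 3219.3750×83/89 = 3002.3385 rpm, sense flips to −
mesh 6 [89T→16T]: ω = 3002.3385×89/16 = 16700.5078 rpm, sense flips to +
signed output speed = +16700.5078 rpm

+16700.5078 rpm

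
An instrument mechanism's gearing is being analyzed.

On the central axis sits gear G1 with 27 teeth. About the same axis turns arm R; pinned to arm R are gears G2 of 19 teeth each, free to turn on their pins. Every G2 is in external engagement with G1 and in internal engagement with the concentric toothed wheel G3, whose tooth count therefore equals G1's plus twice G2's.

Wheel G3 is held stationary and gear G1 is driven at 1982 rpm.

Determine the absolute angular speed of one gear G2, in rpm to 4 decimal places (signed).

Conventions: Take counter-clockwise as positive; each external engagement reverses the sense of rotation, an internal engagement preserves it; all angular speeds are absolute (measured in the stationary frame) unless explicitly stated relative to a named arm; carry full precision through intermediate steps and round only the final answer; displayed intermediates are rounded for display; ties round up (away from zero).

-1408.2632 rpm

topology: planetary set — G1 27T / G2 19T / G3 65T, arm = carrier (Willis)
normalise by the input: solve with ω_sun = 1, then scale by 1982 rpm
ring teeth: 27 + 2·19 = 65
27(ω_sun−ω_arm) = −65(ω_ring−ω_arm),  ω_ring = 0, ω_sun = 1
27(1−ω_arm) = −65(0−ω_arm)  ⇒  92·ω_arm = 27  ⇒  ω_arm = 27/92
sun–planet mesh: 27·(1−27/92) = −19·(ω_p−ω_arm)  ⇒  ω_p−ω_arm = -1755/1748
ω_p = 27/92 − 1755/1748 = -27/38
scale: ω_p = -27/38 × 1982 rpm = -1408.2632 rpm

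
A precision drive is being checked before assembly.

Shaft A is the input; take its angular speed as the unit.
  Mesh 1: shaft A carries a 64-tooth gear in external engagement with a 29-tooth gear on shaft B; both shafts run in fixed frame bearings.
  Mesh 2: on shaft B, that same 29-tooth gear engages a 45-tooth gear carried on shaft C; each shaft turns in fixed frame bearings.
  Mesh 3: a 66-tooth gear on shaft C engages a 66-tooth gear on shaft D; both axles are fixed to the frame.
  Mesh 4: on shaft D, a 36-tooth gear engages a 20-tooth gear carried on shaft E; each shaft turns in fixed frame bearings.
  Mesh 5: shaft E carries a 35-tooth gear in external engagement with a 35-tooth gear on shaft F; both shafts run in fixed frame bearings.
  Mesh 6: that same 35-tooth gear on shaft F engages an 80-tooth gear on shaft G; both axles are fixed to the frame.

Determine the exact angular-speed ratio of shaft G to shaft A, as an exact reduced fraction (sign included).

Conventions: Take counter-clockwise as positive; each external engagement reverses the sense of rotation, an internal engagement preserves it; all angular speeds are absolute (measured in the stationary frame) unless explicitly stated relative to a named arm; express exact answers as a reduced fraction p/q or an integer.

28/25

class = fixed-axis compound train [6 meshes; 6 ratios multiply, 6 sense flips]
mesh 1 [64T→29T]: running ratio 64/29, sense −
mesh 2 [29T→45T]: running ratio 64/45, sense +
mesh 3 [66T→66T]: running ratio 64/45, sense −
mesh 4 [36T→20T]: running ratio 64/25, sense +
mesh 5 [35T→35T]: running ratio 64/25, sense −
mesh 6 [35T→80T]: running ratio 28/25, sense +
ω_out/ω_in = 28/25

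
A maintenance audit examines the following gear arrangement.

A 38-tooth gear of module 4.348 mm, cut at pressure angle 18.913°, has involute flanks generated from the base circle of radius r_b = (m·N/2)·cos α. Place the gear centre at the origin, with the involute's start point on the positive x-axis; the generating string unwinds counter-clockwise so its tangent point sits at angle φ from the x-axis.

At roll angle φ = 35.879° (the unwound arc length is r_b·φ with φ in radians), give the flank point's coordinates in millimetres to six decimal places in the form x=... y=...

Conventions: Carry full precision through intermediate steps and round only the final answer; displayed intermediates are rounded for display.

x=92.005208 y=6.149571

class = single-mesh tooth geometry [base-circle involute, m = 4.348, 38T]
pitch radius r_p = m·N/2 = 4.348·38/2 = 82.612000
base radius r_b = r_p·cos α = 82.612000·cos 18.913° = 78.151930
roll angle φ = 35.879° = 0.62620668 rad
x = r_b·(cos φ + φ·sin φ) = 92.005208
y = r_b·(sin φ − φ·cos φ) = 6.149571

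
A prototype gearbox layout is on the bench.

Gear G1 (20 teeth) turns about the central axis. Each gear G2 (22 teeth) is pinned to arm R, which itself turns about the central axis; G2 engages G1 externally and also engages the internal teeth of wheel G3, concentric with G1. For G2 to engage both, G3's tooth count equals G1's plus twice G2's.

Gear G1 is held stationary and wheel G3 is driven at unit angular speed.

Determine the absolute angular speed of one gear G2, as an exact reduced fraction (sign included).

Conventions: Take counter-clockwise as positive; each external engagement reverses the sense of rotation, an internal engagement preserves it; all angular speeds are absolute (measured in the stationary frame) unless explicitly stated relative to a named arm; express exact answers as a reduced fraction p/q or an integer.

16/11

topology: planetary set — G1 20T / G2 22T / G3 64T, arm = carrier (Willis)
ring teeth: 20 + 2·22 = 64
20(ω_sun−ω_arm) = −64(ω_ring−ω_arm),  ω_sun = 0, ω_ring = 1
20(0−ω_arm) = −64(1−ω_arm)  ⇒  84·ω_arm = 64  ⇒  ω_arm = 16/21
sun–planet mesh: 20·(0−16/21) = −22·(ω_p−ω_arm)  ⇒  ω_p−ω_arm = 160/231
ω_p = 16/21 + 160/231 = 16/11
exact speed ratio = 16/11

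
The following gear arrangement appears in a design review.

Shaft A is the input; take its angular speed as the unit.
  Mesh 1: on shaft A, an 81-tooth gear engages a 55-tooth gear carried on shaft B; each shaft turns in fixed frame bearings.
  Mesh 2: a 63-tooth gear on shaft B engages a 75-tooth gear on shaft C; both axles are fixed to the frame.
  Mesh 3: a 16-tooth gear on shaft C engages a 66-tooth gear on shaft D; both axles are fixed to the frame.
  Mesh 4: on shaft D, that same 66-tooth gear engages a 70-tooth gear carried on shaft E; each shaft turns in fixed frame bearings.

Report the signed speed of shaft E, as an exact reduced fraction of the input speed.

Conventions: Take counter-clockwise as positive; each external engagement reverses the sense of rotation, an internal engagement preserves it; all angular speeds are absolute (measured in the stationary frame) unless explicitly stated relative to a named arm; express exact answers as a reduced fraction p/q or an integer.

4-mesh fixed-axis compound train (all bearings frame-fixed)
mesh 1 [81T→55T]: |ω|/ω_in = 1×81/55 = 81/55, sense flips to −
mesh 2 [63T→75T]: |ω|/ω_in = (81/55)×63/75 = 1701/1375, sense flips to +
mesh 3 [16T→66T]: |ω|/ω_in = (1701/1375)×16/66 = 4536/15125, sense flips to −
mesh 4 [66T→70T]: |ω|/ω_in = (4536/15125)×66/70 = 1944/6875, sense flips to +
signed output speed (× input speed) = 1944/6875

1944/6875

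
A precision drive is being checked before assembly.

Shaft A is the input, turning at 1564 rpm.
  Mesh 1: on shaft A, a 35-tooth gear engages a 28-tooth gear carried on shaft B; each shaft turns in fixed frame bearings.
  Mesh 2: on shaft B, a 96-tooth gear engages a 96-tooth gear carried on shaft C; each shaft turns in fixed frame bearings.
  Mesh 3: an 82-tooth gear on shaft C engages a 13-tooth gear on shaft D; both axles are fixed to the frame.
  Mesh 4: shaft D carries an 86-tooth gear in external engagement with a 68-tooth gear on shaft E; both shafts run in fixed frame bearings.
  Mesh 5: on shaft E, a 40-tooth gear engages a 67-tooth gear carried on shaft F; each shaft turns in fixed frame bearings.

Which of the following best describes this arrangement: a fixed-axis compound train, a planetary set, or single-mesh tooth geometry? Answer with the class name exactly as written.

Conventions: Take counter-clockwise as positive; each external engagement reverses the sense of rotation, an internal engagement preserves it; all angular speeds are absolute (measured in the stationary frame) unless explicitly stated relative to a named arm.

topology: fixed-axis compound train — 5 meshes, A→F
classification: fixed-axis compound train

fixed-axis compound train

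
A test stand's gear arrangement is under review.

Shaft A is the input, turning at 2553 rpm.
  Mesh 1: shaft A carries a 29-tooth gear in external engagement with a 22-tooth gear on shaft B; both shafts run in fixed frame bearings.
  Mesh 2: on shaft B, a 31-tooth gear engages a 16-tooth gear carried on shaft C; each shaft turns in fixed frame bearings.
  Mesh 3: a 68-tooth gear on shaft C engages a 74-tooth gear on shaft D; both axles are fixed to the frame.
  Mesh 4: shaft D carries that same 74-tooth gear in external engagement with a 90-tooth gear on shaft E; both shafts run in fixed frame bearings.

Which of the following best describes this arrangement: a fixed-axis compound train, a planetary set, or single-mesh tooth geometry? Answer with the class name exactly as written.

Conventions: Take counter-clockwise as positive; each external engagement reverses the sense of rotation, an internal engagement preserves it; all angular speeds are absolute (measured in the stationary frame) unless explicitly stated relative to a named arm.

fixed-axis compound train

class = fixed-axis compound train [4 meshes; 4 ratios multiply, 4 sense flips]
classification: fixed-axis compound train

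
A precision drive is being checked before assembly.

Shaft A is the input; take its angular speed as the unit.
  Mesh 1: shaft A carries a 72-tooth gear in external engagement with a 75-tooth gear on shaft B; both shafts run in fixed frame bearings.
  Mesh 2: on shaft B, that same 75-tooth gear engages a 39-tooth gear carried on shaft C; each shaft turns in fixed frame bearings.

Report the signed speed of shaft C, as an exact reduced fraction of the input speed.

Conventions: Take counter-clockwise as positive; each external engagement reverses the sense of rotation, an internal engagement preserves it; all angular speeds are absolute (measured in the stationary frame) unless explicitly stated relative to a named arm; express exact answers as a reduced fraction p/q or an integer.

2-mesh fixed-axis compound train (all bearings frame-fixed)
mesh 1 [72T→75T]: |ω|/ω_in = 1×72/75 = 24/25, sense flips to −
mesh 2 [75T→39T]: |ω|/ω_in = (24/25)×75/39 = 24/13, sense flips to +
signed output speed (× input speed) = 24/13

24/13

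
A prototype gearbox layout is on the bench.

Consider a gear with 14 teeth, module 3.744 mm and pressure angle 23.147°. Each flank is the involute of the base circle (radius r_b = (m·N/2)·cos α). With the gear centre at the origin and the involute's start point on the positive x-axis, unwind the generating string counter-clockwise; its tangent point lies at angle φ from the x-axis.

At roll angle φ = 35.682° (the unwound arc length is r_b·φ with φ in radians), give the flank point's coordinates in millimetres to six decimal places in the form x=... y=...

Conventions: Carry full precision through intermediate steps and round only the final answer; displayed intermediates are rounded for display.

topology: single-mesh involute geometry — m = 3.744, N = 14
pitch radius r_p = m·N/2 = 3.744·14/2 = 26.208000
base radius r_b = r_p·cos α = 26.208000·cos 23.147° = 24.098239
roll angle φ = 35.682° = 0.62276838 rad
x = r_b·(cos φ + φ·sin φ) = 28.327936
y = r_b·(sin φ − φ·cos φ) = 1.865974

x=28.327936 y=1.865974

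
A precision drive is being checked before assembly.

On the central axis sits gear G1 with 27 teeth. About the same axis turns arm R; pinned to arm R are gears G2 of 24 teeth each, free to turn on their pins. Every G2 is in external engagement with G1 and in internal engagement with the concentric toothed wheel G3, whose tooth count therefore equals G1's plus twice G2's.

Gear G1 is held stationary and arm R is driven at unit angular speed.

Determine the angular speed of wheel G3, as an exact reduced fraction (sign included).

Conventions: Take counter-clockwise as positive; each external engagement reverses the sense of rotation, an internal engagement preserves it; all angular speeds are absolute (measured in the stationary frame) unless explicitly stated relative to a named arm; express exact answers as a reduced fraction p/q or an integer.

34/25

planetary set (27T centre, 24T on arm, 75T internal) — Willis relation
ring teeth: 27 + 2·24 = 75
27(ω_sun−ω_arm) = −75(ω_ring−ω_arm),  ω_sun = 0, ω_arm = 1
ω_ring = 1 − (27/75)(0−1) = 34/25
exact speed ratio = 34/25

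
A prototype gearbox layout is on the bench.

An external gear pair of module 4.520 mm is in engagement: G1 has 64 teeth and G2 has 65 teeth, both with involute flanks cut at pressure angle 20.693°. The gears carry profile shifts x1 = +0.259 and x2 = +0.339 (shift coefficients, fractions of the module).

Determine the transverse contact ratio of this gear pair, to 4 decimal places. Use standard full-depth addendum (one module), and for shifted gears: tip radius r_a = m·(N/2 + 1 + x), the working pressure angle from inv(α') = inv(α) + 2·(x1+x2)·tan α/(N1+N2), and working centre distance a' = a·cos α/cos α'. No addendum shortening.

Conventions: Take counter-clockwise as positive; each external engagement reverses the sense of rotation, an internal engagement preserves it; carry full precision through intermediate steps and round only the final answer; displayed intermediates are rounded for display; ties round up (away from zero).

1.6888

topology: single-mesh involute geometry — m = 4.520, 64T/65T pair
base radii: r_b1 = 135.308870, r_b2 = 137.423071
tip radii: r_a1 = 150.330680, r_a2 = 152.952280
inv(α') = inv(20.693°) + 2·(+0.259+0.339)·tan α/(64+65) = 0.02006996  ⇒  α' = 22.00568°
a' = a·cos α / cos α' = 291.5400·cos 20.693°/cos 22.00568° = 294.162647
action lengths: √(r_a1²−r_b1²) = 65.504374, √(r_a2²−r_b2²) = 67.151318
base pitch p_b = π·m·cos α = 13.283917
CR = (65.504374 + 67.151318 − 294.162647·sin 22.00568°)/13.283917 = 1.688765
contact ratio ≈ 1.6888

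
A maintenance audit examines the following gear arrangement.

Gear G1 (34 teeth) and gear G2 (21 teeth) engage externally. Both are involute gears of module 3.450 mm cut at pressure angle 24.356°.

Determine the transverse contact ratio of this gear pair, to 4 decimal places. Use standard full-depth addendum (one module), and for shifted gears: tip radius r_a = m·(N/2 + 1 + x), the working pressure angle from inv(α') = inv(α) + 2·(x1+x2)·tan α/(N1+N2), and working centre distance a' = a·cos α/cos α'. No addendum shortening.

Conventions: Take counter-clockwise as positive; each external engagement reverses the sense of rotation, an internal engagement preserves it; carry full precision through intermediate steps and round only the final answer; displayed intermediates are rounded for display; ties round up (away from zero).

recognized (one external pair, fixed centres): single-mesh tooth geometry, m = 3.450, N1 = 34, N2 = 21
base radii: r_b1 = 53.430187, r_b2 = 33.000998
tip radii: r_a1 = 62.100000, r_a2 = 39.675000
no profile shift: α' = α, a' = a
action lengths: √(r_a1²−r_b1²) = 31.648461, √(r_a2²−r_b2²) = 22.023618
base pitch p_b = π·m·cos α = 9.873875
CR = (31.648461 + 22.023618 − 94.875000·sin 24.35600°)/9.873875 = 1.473095
contact ratio ≈ 1.4731

1.4731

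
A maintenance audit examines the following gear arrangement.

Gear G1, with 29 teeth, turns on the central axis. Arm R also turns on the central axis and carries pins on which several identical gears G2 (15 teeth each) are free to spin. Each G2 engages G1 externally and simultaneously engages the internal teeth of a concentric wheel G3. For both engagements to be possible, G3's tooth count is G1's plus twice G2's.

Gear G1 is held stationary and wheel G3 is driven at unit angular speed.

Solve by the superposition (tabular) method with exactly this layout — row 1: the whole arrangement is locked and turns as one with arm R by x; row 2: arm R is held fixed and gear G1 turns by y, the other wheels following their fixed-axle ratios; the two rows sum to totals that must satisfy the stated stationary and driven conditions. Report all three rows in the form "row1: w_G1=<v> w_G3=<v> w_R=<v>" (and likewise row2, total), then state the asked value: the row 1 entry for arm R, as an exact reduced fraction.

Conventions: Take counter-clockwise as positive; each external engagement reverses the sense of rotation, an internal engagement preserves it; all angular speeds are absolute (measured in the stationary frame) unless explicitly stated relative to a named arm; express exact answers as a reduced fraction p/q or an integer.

class = planetary set [G3 = 29+2·15 = 59; Willis about the carrier]
row 1: whole set turns with the arm by x
row 2 — arm fixed, fixed-axis ratios: sun y, ring −(29/59)·y, arm 0
boundary: total ω_sun = x + y = 0 and total ω_ring = x − (29/59)·y = 1  ⇒  y = -59/88, x = 59/88
row 2 ring = −(29/59)·(-59/88) = 29/88
totals (row 1 + row 2): sun 59/88 + (-59/88) = 0, ring 59/88 + 29/88 = 1, arm 59/88 + 0 = 59/88
asked cell (row1, arm) = 59/88

row1: w_G1=59/88 w_G3=59/88 w_R=59/88
row2: w_G1=-59/88 w_G3=29/88 w_R=0
total: w_G1=0 w_G3=1 w_R=59/88
asked value: 59/88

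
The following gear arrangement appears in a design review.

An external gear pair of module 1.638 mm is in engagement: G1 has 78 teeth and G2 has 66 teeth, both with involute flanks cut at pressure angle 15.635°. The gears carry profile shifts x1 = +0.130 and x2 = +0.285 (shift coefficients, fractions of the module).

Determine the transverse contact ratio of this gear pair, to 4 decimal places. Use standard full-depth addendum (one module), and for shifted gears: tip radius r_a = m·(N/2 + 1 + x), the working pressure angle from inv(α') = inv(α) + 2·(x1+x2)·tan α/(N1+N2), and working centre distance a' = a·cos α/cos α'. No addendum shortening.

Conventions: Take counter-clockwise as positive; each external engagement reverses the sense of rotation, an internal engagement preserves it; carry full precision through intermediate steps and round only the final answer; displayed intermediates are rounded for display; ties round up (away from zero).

recognized (one external pair, fixed centres): single-mesh tooth geometry, m = 1.638, N1 = 78, N2 = 66
base radii: r_b1 = 61.518245, r_b2 = 52.053900
tip radii: r_a1 = 65.732940, r_a2 = 56.158830
inv(α') = inv(15.635°) + 2·(+0.130+0.285)·tan α/(78+66) = 0.00859449  ⇒  α' = 16.73182°
a' = a·cos α / cos α' = 117.9360·cos 15.635°/cos 16.73182° = 118.593051
action lengths: √(r_a1²−r_b1²) = 23.158689, √(r_a2²−r_b2²) = 21.076188
base pitch p_b = π·m·cos α = 4.955520
CR = (23.158689 + 21.076188 − 118.593051·sin 16.73182°)/4.955520 = 2.036684
contact ratio ≈ 2.0367

2.0367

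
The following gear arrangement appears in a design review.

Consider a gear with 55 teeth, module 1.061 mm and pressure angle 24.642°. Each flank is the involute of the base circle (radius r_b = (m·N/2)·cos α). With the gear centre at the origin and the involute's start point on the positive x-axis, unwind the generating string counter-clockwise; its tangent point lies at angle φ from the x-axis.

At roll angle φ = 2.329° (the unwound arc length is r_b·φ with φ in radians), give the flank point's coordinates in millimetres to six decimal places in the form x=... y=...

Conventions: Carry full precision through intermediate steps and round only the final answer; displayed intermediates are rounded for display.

x=26.542227 y=0.000594

single-mesh involute tooth geometry (55T wheel at module 1.061)
pitch radius r_p = m·N/2 = 1.061·55/2 = 29.177500
base radius r_b = r_p·cos α = 29.177500·cos 24.642° = 26.520326
roll angle φ = 2.329° = 0.04064872 rad
x = r_b·(cos φ + φ·sin φ) = 26.542227
y = r_b·(sin φ − φ·cos φ) = 0.000594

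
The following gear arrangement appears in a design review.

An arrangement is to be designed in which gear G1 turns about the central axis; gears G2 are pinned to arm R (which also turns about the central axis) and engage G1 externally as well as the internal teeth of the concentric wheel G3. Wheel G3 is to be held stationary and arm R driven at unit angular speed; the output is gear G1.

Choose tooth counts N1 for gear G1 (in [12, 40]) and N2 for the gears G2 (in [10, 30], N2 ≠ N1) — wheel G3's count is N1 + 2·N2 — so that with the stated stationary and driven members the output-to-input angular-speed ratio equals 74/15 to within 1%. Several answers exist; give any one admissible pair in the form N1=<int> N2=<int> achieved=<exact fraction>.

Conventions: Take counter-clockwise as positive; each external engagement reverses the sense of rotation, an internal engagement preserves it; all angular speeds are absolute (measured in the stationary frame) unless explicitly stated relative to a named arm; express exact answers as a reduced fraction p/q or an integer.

topology: planetary set — design target 74/15, arm = carrier (Willis)
Willis with ω_ring = 0: ω_sun/ω_arm = (N1+N3)/N1; set equal to 74/15  ⇒  N3/N1 = 74/15 − 1 = 59/15
N3 = N1 + 2·N2  ⇒  N2/N1 = (N3/N1 − 1)/2 = (59/15 − 1)/2 = 22/15
smallest multiple with N1 ≥ 12 and N2 ≥ 10: k = 1  ⇒  N1 = 1·15 = 15, N2 = 1·22 = 22 (N1 ≤ 40, N2 ≤ 30, N2 ≠ N1 ✓), N3 = 15 + 2·22 = 59
check: (N1+N3)/N1 with N1 = 15, N3 = 59 gives 74/15; |achieved − target| = 0 ≤ 37/750 ✓

N1=15 N2=22 achieved=74/15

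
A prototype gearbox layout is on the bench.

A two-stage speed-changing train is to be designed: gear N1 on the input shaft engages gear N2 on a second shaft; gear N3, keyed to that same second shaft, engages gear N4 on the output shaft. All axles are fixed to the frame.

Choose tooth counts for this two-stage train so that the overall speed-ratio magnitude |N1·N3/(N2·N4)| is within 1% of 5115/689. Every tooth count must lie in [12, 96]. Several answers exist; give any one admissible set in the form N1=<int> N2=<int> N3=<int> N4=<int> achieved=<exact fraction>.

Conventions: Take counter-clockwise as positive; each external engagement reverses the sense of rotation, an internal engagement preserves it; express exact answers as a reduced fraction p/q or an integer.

class = fixed-axis compound train [2-stage, 5115/689 wanted]
target = 5115/689 in lowest terms: an exact hit needs N1·N3 = k·5115 and N2·N4 = k·689 for one integer k, every count in [12, 96]; additionally prefer no 1:1 stage (N1 ≠ N2, N3 ≠ N4)
k = 1: N1·N3 = 5115 = 55·93, N2·N4 = 689 = 13·53
achieved = 55·93/(13·53) = 5115/689; |achieved − target| = 0 ≤ 1023/13780 ✓

N1=55 N2=13 N3=93 N4=53 achieved=5115/689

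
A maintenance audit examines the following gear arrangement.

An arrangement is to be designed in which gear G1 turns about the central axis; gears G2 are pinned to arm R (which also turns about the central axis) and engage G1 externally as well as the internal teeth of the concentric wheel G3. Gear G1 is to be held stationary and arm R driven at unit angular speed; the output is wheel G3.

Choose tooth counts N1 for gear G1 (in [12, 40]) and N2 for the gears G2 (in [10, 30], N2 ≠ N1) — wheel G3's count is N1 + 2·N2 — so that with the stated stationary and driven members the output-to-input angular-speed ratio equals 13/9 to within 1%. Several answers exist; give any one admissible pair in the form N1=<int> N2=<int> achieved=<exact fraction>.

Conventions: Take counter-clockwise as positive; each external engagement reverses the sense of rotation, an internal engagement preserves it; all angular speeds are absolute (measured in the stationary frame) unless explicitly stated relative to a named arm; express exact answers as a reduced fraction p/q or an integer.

N1=16 N2=10 achieved=13/9

topology: planetary set — design target 13/9, arm = carrier (Willis)
Willis with ω_sun = 0: ω_ring/ω_arm = (N1+N3)/N3; set equal to 13/9  ⇒  N3/N1 = 1/(13/9 − 1) = 9/4
N3 = N1 + 2·N2  ⇒  N2/N1 = (N3/N1 − 1)/2 = (9/4 − 1)/2 = 5/8
smallest multiple with N1 ≥ 12 and N2 ≥ 10: k = 2  ⇒  N1 = 2·8 = 16, N2 = 2·5 = 10 (N1 ≤ 40, N2 ≤ 30, N2 ≠ N1 ✓), N3 = 16 + 2·10 = 36
check: (N1+N3)/N3 with N1 = 16, N3 = 36 gives 13/9; |achieved − target| = 0 ≤ 13/900 ✓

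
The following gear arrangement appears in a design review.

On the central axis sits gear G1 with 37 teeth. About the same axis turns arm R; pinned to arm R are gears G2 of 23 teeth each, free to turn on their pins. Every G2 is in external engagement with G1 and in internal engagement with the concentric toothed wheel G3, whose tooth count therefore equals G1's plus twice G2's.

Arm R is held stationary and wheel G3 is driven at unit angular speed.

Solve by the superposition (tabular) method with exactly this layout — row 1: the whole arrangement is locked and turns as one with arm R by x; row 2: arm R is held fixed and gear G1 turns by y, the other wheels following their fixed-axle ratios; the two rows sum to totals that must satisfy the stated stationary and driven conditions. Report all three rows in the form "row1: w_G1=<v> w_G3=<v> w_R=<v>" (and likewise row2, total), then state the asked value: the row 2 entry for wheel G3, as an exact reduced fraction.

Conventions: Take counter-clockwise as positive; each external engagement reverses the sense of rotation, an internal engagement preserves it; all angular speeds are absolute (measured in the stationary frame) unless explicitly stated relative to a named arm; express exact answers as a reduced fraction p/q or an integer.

recognized (axles ride arm R): planetary set, 37/23/83 teeth
superposition row 1 [locked train]: every member turns x
row 2 — arm fixed, fixed-axis ratios: sun y, ring −(37/83)·y, arm 0
boundary: total ω_arm = x = 0 and total ω_ring = x − (37/83)·y = 1  ⇒  y = -83/37, x = 0
row 2 ring = −(37/83)·(-83/37) = 1
totals (row 1 + row 2): sun 0 + (-83/37) = -83/37, ring 0 + 1 = 1, arm 0 + 0 = 0
asked cell (row2, ring) = 1

row1: w_G1=0 w_G3=0 w_R=0
row2: w_G1=-83/37 w_G3=1 w_R=0
total: w_G1=-83/37 w_G3=1 w_R=0
asked value: 1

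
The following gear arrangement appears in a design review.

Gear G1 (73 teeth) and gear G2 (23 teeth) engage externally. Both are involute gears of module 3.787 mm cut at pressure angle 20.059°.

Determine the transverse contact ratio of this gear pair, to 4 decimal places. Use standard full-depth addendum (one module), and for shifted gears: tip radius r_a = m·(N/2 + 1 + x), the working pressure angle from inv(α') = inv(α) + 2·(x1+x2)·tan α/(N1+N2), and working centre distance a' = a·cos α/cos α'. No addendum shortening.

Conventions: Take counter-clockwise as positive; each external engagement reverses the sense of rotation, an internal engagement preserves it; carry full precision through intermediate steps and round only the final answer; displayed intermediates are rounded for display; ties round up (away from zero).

single-mesh involute tooth geometry (73T engaging 23T at module 3.787)
base radii: r_b1 = 129.840731, r_b2 = 40.908724
tip radii: r_a1 = 142.012500, r_a2 = 47.337500
no profile shift: α' = α, a' = a
action lengths: √(r_a1²−r_b1²) = 57.523340, √(r_a2²−r_b2²) = 23.818380
base pitch p_b = π·m·cos α = 11.175526
CR = (57.523340 + 23.818380 − 181.776000·sin 20.05900°)/11.175526 = 1.699679
contact ratio ≈ 1.6997

1.6997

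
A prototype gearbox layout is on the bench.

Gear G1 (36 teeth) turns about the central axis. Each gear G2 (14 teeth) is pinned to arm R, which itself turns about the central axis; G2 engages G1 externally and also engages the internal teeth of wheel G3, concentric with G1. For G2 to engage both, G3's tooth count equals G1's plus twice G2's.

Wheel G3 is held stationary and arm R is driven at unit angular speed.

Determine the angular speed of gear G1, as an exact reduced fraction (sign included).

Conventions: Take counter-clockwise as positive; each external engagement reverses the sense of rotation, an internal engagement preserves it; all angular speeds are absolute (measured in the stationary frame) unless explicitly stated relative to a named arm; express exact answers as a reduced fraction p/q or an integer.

topology: planetary set — G1 36T / G2 14T / G3 64T, arm = carrier (Willis)
ring teeth: 36 + 2·14 = 64
36(ω_sun−ω_arm) = −64(ω_ring−ω_arm),  ω_ring = 0, ω_arm = 1
ω_sun = 1 − (64/36)(0−1) = 25/9
exact speed ratio = 25/9

25/9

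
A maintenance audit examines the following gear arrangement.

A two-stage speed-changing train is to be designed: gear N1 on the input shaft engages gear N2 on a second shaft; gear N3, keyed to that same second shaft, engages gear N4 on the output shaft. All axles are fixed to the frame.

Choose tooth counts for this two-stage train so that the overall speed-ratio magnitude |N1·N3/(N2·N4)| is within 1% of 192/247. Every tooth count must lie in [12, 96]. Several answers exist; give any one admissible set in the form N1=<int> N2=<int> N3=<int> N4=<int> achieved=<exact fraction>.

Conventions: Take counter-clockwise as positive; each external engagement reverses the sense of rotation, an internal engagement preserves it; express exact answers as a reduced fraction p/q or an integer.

N1=12 N2=13 N3=16 N4=19 achieved=192/247

2-stage fixed-axis compound train for ratio 192/247
target = 192/247 in lowest terms: an exact hit needs N1·N3 = k·192 and N2·N4 = k·247 for one integer k, every count in [12, 96]; additionally prefer no 1:1 stage (N1 ≠ N2, N3 ≠ N4)
k = 1: N1·N3 = 192 = 12·16, N2·N4 = 247 = 13·19
achieved = 12·16/(13·19) = 192/247; |achieved − target| = 0 ≤ 48/6175 ✓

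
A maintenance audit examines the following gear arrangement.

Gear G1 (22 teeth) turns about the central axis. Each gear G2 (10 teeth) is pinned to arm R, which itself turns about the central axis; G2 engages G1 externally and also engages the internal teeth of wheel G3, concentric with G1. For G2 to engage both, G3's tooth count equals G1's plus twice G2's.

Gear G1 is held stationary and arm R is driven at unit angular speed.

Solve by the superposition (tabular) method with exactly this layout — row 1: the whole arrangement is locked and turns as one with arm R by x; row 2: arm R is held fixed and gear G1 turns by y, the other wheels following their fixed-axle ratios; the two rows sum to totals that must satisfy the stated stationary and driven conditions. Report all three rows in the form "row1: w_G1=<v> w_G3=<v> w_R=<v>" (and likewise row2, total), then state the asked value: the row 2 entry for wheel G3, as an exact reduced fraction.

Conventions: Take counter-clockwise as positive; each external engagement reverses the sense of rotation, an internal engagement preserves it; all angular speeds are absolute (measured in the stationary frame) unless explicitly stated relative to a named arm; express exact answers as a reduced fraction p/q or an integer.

class = planetary set [G3 = 22+2·10 = 42; Willis about the carrier]
row 1 (train locked, turned with arm): all members turn x
superposition row 2 [arm held]: sun y, ring −(22/42)·y, arm 0
boundary: total ω_sun = x + y = 0 and total ω_arm = x = 1  ⇒  y = -1, x = 1
row 2 ring = −(22/42)·(-1) = 11/21
totals (row 1 + row 2): sun 1 + (-1) = 0, ring 1 + 11/21 = 32/21, arm 1 + 0 = 1
asked cell (row2, ring) = 11/21

row1: w_G1=1 w_G3=1 w_R=1
row2: w_G1=-1 w_G3=11/21 w_R=0
total: w_G1=0 w_G3=32/21 w_R=1
asked value: 11/21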